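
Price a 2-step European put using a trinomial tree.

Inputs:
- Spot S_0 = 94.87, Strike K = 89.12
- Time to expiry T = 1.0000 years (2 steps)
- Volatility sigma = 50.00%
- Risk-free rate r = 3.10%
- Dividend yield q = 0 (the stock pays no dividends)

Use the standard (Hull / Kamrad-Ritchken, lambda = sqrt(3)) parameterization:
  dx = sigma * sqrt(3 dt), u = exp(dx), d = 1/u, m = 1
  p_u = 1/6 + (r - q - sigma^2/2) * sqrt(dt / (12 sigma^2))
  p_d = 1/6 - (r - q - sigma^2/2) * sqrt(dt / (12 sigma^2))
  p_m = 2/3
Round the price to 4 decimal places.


dt = T/N = 0.500000; dx = sigma*sqrt(3*dt) = 0.612372
u = exp(dx) = 1.844803; d = 1/u = 0.542063
p_u = 0.128291, p_m = 0.666667, p_d = 0.205042
Discount per step: exp(-r*dt) = 0.984620
Stock lattice S(k, j) with j the centered position index:
  k=0: S(0,+0) = 94.8700
  k=1: S(1,-1) = 51.4255; S(1,+0) = 94.8700; S(1,+1) = 175.0164
  k=2: S(2,-2) = 27.8759; S(2,-1) = 51.4255; S(2,+0) = 94.8700; S(2,+1) = 175.0164; S(2,+2) = 322.8709
Terminal payoffs V(N, j) = max(K - S_T, 0):
  V(2,-2) = 61.244096; V(2,-1) = 37.694452; V(2,+0) = 0.000000; V(2,+1) = 0.000000; V(2,+2) = 0.000000
Backward induction: V(k, j) = exp(-r*dt) * [p_u * V(k+1, j+1) + p_m * V(k+1, j) + p_d * V(k+1, j-1)]
  V(1,-1) = exp(-r*dt) * [p_u*0.000000 + p_m*37.694452 + p_d*61.244096] = 37.107598
  V(1,+0) = exp(-r*dt) * [p_u*0.000000 + p_m*0.000000 + p_d*37.694452] = 7.610071
  V(1,+1) = exp(-r*dt) * [p_u*0.000000 + p_m*0.000000 + p_d*0.000000] = 0.000000
  V(0,+0) = exp(-r*dt) * [p_u*0.000000 + p_m*7.610071 + p_d*37.107598] = 12.486942

Answer: Price = V(0,0) = 12.4869


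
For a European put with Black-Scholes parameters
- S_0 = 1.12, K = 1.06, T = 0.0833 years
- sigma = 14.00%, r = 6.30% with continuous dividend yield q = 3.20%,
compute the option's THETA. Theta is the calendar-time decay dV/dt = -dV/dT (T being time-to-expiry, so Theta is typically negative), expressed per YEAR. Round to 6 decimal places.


Answer: Theta = -0.035294

Derivation:
d1 = 1.4467600765; d2 = 1.4063536414
phi(d1) = 0.1400864016; exp(-qT) = 0.9973379496; exp(-rT) = 0.9947658462
Theta = -S*exp(-qT)*phi(d1)*sigma/(2*sqrt(T)) + r*K*exp(-rT)*N(-d2) - q*S*exp(-qT)*N(-d1)
N(-d1) = 0.0739820660; N(-d2) = 0.0798095695; sqrt(T) = 0.2886173938
Term 1 = -1.1200 * 0.9973379496 * 0.1400864016 * 0.1400 / (2 * 0.2886173938) = -0.0379517570
Term 2 = 0.0630 * 1.0600 * 0.9947658462 * 0.0798095695 = 0.0053017867
Term 3 = -0.0320 * 1.1200 * 0.9973379496 * 0.0739820660 = -0.0026444588
Theta = -0.0379517570 + (0.0053017867) + (-0.0026444588) = -0.035294


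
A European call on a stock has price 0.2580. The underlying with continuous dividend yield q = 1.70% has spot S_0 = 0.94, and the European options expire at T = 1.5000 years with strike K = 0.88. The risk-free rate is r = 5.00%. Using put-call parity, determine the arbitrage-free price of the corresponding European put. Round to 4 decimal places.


Answer: Put price = 0.1581

Derivation:
Put-call parity: C - P = S_0 * exp(-qT) - K * exp(-rT).
S_0 * exp(-qT) = 0.9400 * 0.97482238 = 0.91633304
K * exp(-rT) = 0.8800 * 0.92774349 = 0.81641427
P = C - S*exp(-qT) + K*exp(-rT)
P = 0.2580 - 0.91633304 + 0.81641427 = 0.1581


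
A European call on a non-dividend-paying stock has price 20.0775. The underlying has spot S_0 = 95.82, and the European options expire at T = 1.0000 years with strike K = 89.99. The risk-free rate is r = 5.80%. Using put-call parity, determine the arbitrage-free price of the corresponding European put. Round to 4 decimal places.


Answer: Put price = 9.1766

Derivation:
Put-call parity: C - P = S_0 * exp(-qT) - K * exp(-rT).
S_0 * exp(-qT) = 95.8200 * 1.00000000 = 95.82000000
K * exp(-rT) = 89.9900 * 0.94364995 = 84.91905877
P = C - S*exp(-qT) + K*exp(-rT)
P = 20.0775 - 95.82000000 + 84.91905877 = 9.1766


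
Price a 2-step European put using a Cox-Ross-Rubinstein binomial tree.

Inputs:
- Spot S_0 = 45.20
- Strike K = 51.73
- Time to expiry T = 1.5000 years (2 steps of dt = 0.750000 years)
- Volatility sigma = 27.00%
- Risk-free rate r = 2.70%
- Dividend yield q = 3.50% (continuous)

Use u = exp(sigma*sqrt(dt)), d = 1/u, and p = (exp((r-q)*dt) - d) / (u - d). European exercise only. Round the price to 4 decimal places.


Answer: Price = V(0,0) = 10.3998

Derivation:
dt = T/N = 0.750000
u = exp(sigma*sqrt(dt)) = 1.263426; d = 1/u = 0.791499
p = (exp((r-q)*dt) - d) / (u - d) = 0.429132
Discount per step: exp(-r*dt) = 0.979954
Stock lattice S(k, i) with i counting down-moves:
  k=0: S(0,0) = 45.2000
  k=1: S(1,0) = 57.1068; S(1,1) = 35.7757
  k=2: S(2,0) = 72.1503; S(2,1) = 45.2000; S(2,2) = 28.3165
Terminal payoffs V(N, i) = max(K - S_T, 0):
  V(2,0) = 0.000000; V(2,1) = 6.530000; V(2,2) = 23.413537
Backward induction: V(k, i) = exp(-r*dt) * [p * V(k+1, i) + (1-p) * V(k+1, i+1)].
  V(1,0) = exp(-r*dt) * [p*0.000000 + (1-p)*6.530000] = 3.653037
  V(1,1) = exp(-r*dt) * [p*6.530000 + (1-p)*23.413537] = 15.844149
  V(0,0) = exp(-r*dt) * [p*3.653037 + (1-p)*15.844149] = 10.399805


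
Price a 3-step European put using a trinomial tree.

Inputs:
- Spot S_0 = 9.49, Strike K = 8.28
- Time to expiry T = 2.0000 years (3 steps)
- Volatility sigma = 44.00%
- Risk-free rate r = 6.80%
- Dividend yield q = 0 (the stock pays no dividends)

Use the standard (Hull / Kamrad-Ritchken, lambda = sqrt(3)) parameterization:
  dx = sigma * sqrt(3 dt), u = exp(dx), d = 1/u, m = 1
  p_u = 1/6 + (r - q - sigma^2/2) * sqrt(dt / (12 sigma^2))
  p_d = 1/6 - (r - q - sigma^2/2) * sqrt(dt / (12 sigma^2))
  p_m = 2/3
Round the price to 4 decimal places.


Answer: Price = V(0,0) = 1.0740

Derivation:
dt = T/N = 0.666667; dx = sigma*sqrt(3*dt) = 0.622254
u = exp(dx) = 1.863123; d = 1/u = 0.536733
p_u = 0.151239, p_m = 0.666667, p_d = 0.182094
Discount per step: exp(-r*dt) = 0.955679
Stock lattice S(k, j) with j the centered position index:
  k=0: S(0,+0) = 9.4900
  k=1: S(1,-1) = 5.0936; S(1,+0) = 9.4900; S(1,+1) = 17.6810
  k=2: S(2,-2) = 2.7339; S(2,-1) = 5.0936; S(2,+0) = 9.4900; S(2,+1) = 17.6810; S(2,+2) = 32.9419
  k=3: S(3,-3) = 1.4674; S(3,-2) = 2.7339; S(3,-1) = 5.0936; S(3,+0) = 9.4900; S(3,+1) = 17.6810; S(3,+2) = 32.9419; S(3,+3) = 61.3749
Terminal payoffs V(N, j) = max(K - S_T, 0):
  V(3,-3) = 6.812623; V(3,-2) = 5.546096; V(3,-1) = 3.186401; V(3,+0) = 0.000000; V(3,+1) = 0.000000; V(3,+2) = 0.000000; V(3,+3) = 0.000000
Backward induction: V(k, j) = exp(-r*dt) * [p_u * V(k+1, j+1) + p_m * V(k+1, j) + p_d * V(k+1, j-1)]
  V(2,-2) = exp(-r*dt) * [p_u*3.186401 + p_m*5.546096 + p_d*6.812623] = 5.179632
  V(2,-1) = exp(-r*dt) * [p_u*0.000000 + p_m*3.186401 + p_d*5.546096] = 2.995270
  V(2,+0) = exp(-r*dt) * [p_u*0.000000 + p_m*0.000000 + p_d*3.186401] = 0.554510
  V(2,+1) = exp(-r*dt) * [p_u*0.000000 + p_m*0.000000 + p_d*0.000000] = 0.000000
  V(2,+2) = exp(-r*dt) * [p_u*0.000000 + p_m*0.000000 + p_d*0.000000] = 0.000000
  V(1,-1) = exp(-r*dt) * [p_u*0.554510 + p_m*2.995270 + p_d*5.179632] = 2.889870
  V(1,+0) = exp(-r*dt) * [p_u*0.000000 + p_m*0.554510 + p_d*2.995270] = 0.874537
  V(1,+1) = exp(-r*dt) * [p_u*0.000000 + p_m*0.000000 + p_d*0.554510] = 0.096498
  V(0,+0) = exp(-r*dt) * [p_u*0.096498 + p_m*0.874537 + p_d*2.889870] = 1.074038


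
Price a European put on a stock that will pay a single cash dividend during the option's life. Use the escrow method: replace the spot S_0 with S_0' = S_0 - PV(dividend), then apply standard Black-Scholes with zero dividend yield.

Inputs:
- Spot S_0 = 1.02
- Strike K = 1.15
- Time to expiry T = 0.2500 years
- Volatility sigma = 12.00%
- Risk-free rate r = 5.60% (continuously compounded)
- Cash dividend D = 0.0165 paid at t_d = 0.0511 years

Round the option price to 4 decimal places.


PV(D) = D * exp(-r * t_d) = 0.0165 * 0.99714249 = 0.01645285
S_0' = S_0 - PV(D) = 1.0200 - 0.01645285 = 1.00354715
d1 = (ln(S_0'/K) + (r + sigma^2/2)*T) / (sigma*sqrt(T)) = -2.00701783
d2 = d1 - sigma*sqrt(T) = -2.06701783
exp(-rT) = 0.98609754
N(-d1) = 0.97762612; N(-d2) = 0.98063376
P = K * exp(-rT) * N(-d2) - S_0' * N(-d1) = 1.1500 * 0.98609754 * 0.98063376 - 1.00354715 * 0.97762612 = 0.1310

Answer: Price = 0.1310


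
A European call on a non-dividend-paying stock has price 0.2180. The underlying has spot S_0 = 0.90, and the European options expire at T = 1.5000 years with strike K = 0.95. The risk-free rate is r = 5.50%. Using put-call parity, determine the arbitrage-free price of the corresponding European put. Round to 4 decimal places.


Put-call parity: C - P = S_0 * exp(-qT) - K * exp(-rT).
S_0 * exp(-qT) = 0.9000 * 1.00000000 = 0.90000000
K * exp(-rT) = 0.9500 * 0.92081144 = 0.87477087
P = C - S*exp(-qT) + K*exp(-rT)
P = 0.2180 - 0.90000000 + 0.87477087 = 0.1928

Answer: Put price = 0.1928


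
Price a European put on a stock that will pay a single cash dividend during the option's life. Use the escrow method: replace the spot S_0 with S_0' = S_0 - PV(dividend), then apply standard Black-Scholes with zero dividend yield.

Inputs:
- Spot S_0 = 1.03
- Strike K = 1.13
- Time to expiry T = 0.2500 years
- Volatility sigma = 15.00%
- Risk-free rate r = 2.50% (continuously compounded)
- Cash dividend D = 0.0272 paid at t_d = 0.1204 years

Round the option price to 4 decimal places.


PV(D) = D * exp(-r * t_d) = 0.0272 * 0.99699453 = 0.02711825
S_0' = S_0 - PV(D) = 1.0300 - 0.02711825 = 1.00288175
d1 = (ln(S_0'/K) + (r + sigma^2/2)*T) / (sigma*sqrt(T)) = -1.47036704
d2 = d1 - sigma*sqrt(T) = -1.54536704
exp(-rT) = 0.99376949
N(-d1) = 0.92926881; N(-d2) = 0.93887125
P = K * exp(-rT) * N(-d2) - S_0' * N(-d1) = 1.1300 * 0.99376949 * 0.93887125 - 1.00288175 * 0.92926881 = 0.1224

Answer: Price = 0.1224


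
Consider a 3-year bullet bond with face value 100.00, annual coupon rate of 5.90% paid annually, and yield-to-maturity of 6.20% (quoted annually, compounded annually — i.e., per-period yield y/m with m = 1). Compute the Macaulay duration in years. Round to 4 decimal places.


Answer: Macaulay duration = 2.8353 years

Derivation:
Coupon per period c = face * coupon_rate / m = 5.900000
Periods per year m = 1; per-period yield y/m = 0.062000
Number of cashflows N = 3
Cashflows (t years, CF_t, discount factor 1/(1+y/m)^(m*t), PV):
  t = 1.0000: CF_t = 5.900000, DF = 0.941620, PV = 5.555556
  t = 2.0000: CF_t = 5.900000, DF = 0.886647, PV = 5.231220
  t = 3.0000: CF_t = 105.900000, DF = 0.834885, PV = 88.414279
Price P = sum_t PV_t = 99.201055
Macaulay numerator sum_t t * PV_t:
  t * PV_t at t = 1.0000: 5.555556
  t * PV_t at t = 2.0000: 10.462440
  t * PV_t at t = 3.0000: 265.242837
Macaulay duration D = (sum_t t * PV_t) / P = 281.260833 / 99.201055 = 2.835261


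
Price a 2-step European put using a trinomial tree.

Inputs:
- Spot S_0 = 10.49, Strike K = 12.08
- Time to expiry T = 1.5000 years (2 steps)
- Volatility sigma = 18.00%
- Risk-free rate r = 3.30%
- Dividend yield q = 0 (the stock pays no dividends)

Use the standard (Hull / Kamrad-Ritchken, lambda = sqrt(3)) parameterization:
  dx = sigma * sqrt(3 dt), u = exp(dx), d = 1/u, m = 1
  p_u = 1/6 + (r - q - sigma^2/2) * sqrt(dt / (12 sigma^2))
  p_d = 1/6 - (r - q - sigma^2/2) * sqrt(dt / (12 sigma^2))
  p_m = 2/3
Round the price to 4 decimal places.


dt = T/N = 0.750000; dx = sigma*sqrt(3*dt) = 0.270000
u = exp(dx) = 1.309964; d = 1/u = 0.763379
p_u = 0.190000, p_m = 0.666667, p_d = 0.143333
Discount per step: exp(-r*dt) = 0.975554
Stock lattice S(k, j) with j the centered position index:
  k=0: S(0,+0) = 10.4900
  k=1: S(1,-1) = 8.0079; S(1,+0) = 10.4900; S(1,+1) = 13.7415
  k=2: S(2,-2) = 6.1130; S(2,-1) = 8.0079; S(2,+0) = 10.4900; S(2,+1) = 13.7415; S(2,+2) = 18.0009
Terminal payoffs V(N, j) = max(K - S_T, 0):
  V(2,-2) = 5.966971; V(2,-1) = 4.072149; V(2,+0) = 1.590000; V(2,+1) = 0.000000; V(2,+2) = 0.000000
Backward induction: V(k, j) = exp(-r*dt) * [p_u * V(k+1, j+1) + p_m * V(k+1, j) + p_d * V(k+1, j-1)]
  V(1,-1) = exp(-r*dt) * [p_u*1.590000 + p_m*4.072149 + p_d*5.966971] = 3.777473
  V(1,+0) = exp(-r*dt) * [p_u*0.000000 + p_m*1.590000 + p_d*4.072149] = 1.603493
  V(1,+1) = exp(-r*dt) * [p_u*0.000000 + p_m*0.000000 + p_d*1.590000] = 0.222329
  V(0,+0) = exp(-r*dt) * [p_u*0.222329 + p_m*1.603493 + p_d*3.777473] = 1.612274

Answer: Price = V(0,0) = 1.6123


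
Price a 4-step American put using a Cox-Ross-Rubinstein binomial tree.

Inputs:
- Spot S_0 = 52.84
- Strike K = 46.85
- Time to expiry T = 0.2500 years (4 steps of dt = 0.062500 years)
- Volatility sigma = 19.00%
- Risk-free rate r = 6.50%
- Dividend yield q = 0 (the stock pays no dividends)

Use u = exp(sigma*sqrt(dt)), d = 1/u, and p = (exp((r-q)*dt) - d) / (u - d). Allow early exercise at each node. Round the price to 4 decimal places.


dt = T/N = 0.062500
u = exp(sigma*sqrt(dt)) = 1.048646; d = 1/u = 0.953610
p = (exp((r-q)*dt) - d) / (u - d) = 0.530961
Discount per step: exp(-r*dt) = 0.995946
Stock lattice S(k, i) with i counting down-moves:
  k=0: S(0,0) = 52.8400
  k=1: S(1,0) = 55.4105; S(1,1) = 50.3888
  k=2: S(2,0) = 58.1060; S(2,1) = 52.8400; S(2,2) = 48.0513
  k=3: S(3,0) = 60.9326; S(3,1) = 55.4105; S(3,2) = 50.3888; S(3,3) = 45.8222
  k=4: S(4,0) = 63.8967; S(4,1) = 58.1060; S(4,2) = 52.8400; S(4,3) = 48.0513; S(4,4) = 43.6965
Terminal payoffs V(N, i) = max(K - S_T, 0):
  V(4,0) = 0.000000; V(4,1) = 0.000000; V(4,2) = 0.000000; V(4,3) = 0.000000; V(4,4) = 3.153479
Backward induction: V(k, i) = exp(-r*dt) * [p * V(k+1, i) + (1-p) * V(k+1, i+1)]; then take max(V_cont, immediate exercise) for American.
  V(3,0) = exp(-r*dt) * [p*0.000000 + (1-p)*0.000000] = 0.000000; exercise = 0.000000; V(3,0) = max -> 0.000000
  V(3,1) = exp(-r*dt) * [p*0.000000 + (1-p)*0.000000] = 0.000000; exercise = 0.000000; V(3,1) = max -> 0.000000
  V(3,2) = exp(-r*dt) * [p*0.000000 + (1-p)*0.000000] = 0.000000; exercise = 0.000000; V(3,2) = max -> 0.000000
  V(3,3) = exp(-r*dt) * [p*0.000000 + (1-p)*3.153479] = 1.473107; exercise = 1.027810; V(3,3) = max -> 1.473107
  V(2,0) = exp(-r*dt) * [p*0.000000 + (1-p)*0.000000] = 0.000000; exercise = 0.000000; V(2,0) = max -> 0.000000
  V(2,1) = exp(-r*dt) * [p*0.000000 + (1-p)*0.000000] = 0.000000; exercise = 0.000000; V(2,1) = max -> 0.000000
  V(2,2) = exp(-r*dt) * [p*0.000000 + (1-p)*1.473107] = 0.688143; exercise = 0.000000; V(2,2) = max -> 0.688143
  V(1,0) = exp(-r*dt) * [p*0.000000 + (1-p)*0.000000] = 0.000000; exercise = 0.000000; V(1,0) = max -> 0.000000
  V(1,1) = exp(-r*dt) * [p*0.000000 + (1-p)*0.688143] = 0.321457; exercise = 0.000000; V(1,1) = max -> 0.321457
  V(0,0) = exp(-r*dt) * [p*0.000000 + (1-p)*0.321457] = 0.150165; exercise = 0.000000; V(0,0) = max -> 0.150165

Answer: Price = V(0,0) = 0.1502


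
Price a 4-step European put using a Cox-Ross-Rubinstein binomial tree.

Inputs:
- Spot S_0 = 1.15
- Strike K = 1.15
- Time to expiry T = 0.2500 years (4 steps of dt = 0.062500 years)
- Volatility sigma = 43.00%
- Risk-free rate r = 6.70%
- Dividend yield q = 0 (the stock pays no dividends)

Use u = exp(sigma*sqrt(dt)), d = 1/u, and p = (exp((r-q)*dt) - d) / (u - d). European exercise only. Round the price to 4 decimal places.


dt = T/N = 0.062500
u = exp(sigma*sqrt(dt)) = 1.113491; d = 1/u = 0.898077
p = (exp((r-q)*dt) - d) / (u - d) = 0.492631
Discount per step: exp(-r*dt) = 0.995821
Stock lattice S(k, i) with i counting down-moves:
  k=0: S(0,0) = 1.1500
  k=1: S(1,0) = 1.2805; S(1,1) = 1.0328
  k=2: S(2,0) = 1.4258; S(2,1) = 1.1500; S(2,2) = 0.9275
  k=3: S(3,0) = 1.5877; S(3,1) = 1.2805; S(3,2) = 1.0328; S(3,3) = 0.8330
  k=4: S(4,0) = 1.7678; S(4,1) = 1.4258; S(4,2) = 1.1500; S(4,3) = 0.9275; S(4,4) = 0.7481
Terminal payoffs V(N, i) = max(K - S_T, 0):
  V(4,0) = 0.000000; V(4,1) = 0.000000; V(4,2) = 0.000000; V(4,3) = 0.222477; V(4,4) = 0.401915
Backward induction: V(k, i) = exp(-r*dt) * [p * V(k+1, i) + (1-p) * V(k+1, i+1)].
  V(3,0) = exp(-r*dt) * [p*0.000000 + (1-p)*0.000000] = 0.000000
  V(3,1) = exp(-r*dt) * [p*0.000000 + (1-p)*0.000000] = 0.000000
  V(3,2) = exp(-r*dt) * [p*0.000000 + (1-p)*0.222477] = 0.112406
  V(3,3) = exp(-r*dt) * [p*0.222477 + (1-p)*0.401915] = 0.312208
  V(2,0) = exp(-r*dt) * [p*0.000000 + (1-p)*0.000000] = 0.000000
  V(2,1) = exp(-r*dt) * [p*0.000000 + (1-p)*0.112406] = 0.056793
  V(2,2) = exp(-r*dt) * [p*0.112406 + (1-p)*0.312208] = 0.212886
  V(1,0) = exp(-r*dt) * [p*0.000000 + (1-p)*0.056793] = 0.028695
  V(1,1) = exp(-r*dt) * [p*0.056793 + (1-p)*0.212886] = 0.135422
  V(0,0) = exp(-r*dt) * [p*0.028695 + (1-p)*0.135422] = 0.082499

Answer: Price = V(0,0) = 0.0825


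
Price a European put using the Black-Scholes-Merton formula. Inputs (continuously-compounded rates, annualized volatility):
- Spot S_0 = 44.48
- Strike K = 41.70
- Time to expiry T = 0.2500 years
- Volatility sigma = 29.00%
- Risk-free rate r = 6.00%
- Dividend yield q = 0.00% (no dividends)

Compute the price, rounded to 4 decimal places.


Answer: Price = 1.1341

Derivation:
d1 = (ln(S/K) + (r - q + 0.5*sigma^2) * T) / (sigma * sqrt(T)) = 0.62104153
d2 = d1 - sigma * sqrt(T) = 0.47604153
exp(-rT) = 0.98511194; exp(-qT) = 1.00000000
P = K * exp(-rT) * N(-d2) - S_0 * exp(-qT) * N(-d1)
N(-d1) = 0.26728615; N(-d2) = 0.31702240
P = 41.7000 * 0.98511194 * 0.31702240 - 44.4800 * 1.00000000 * 0.26728615 = 1.1341


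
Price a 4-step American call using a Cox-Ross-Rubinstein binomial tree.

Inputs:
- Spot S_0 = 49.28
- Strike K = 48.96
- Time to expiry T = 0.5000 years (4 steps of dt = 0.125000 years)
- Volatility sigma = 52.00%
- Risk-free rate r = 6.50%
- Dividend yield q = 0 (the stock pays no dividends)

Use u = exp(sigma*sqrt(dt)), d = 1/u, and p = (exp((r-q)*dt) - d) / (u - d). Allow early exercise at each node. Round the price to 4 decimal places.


dt = T/N = 0.125000
u = exp(sigma*sqrt(dt)) = 1.201833; d = 1/u = 0.832062
p = (exp((r-q)*dt) - d) / (u - d) = 0.476230
Discount per step: exp(-r*dt) = 0.991908
Stock lattice S(k, i) with i counting down-moves:
  k=0: S(0,0) = 49.2800
  k=1: S(1,0) = 59.2263; S(1,1) = 41.0040
  k=2: S(2,0) = 71.1801; S(2,1) = 49.2800; S(2,2) = 34.1179
  k=3: S(3,0) = 85.5466; S(3,1) = 59.2263; S(3,2) = 41.0040; S(3,3) = 28.3882
  k=4: S(4,0) = 102.8127; S(4,1) = 71.1801; S(4,2) = 49.2800; S(4,3) = 34.1179; S(4,4) = 23.6208
Terminal payoffs V(N, i) = max(S_T - K, 0):
  V(4,0) = 53.852750; V(4,1) = 22.220140; V(4,2) = 0.320000; V(4,3) = 0.000000; V(4,4) = 0.000000
Backward induction: V(k, i) = exp(-r*dt) * [p * V(k+1, i) + (1-p) * V(k+1, i+1)]; then take max(V_cont, immediate exercise) for American.
  V(3,0) = exp(-r*dt) * [p*53.852750 + (1-p)*22.220140] = 36.982818; exercise = 36.586630; V(3,0) = max -> 36.982818
  V(3,1) = exp(-r*dt) * [p*22.220140 + (1-p)*0.320000] = 10.662511; exercise = 10.266323; V(3,1) = max -> 10.662511
  V(3,2) = exp(-r*dt) * [p*0.320000 + (1-p)*0.000000] = 0.151160; exercise = 0.000000; V(3,2) = max -> 0.151160
  V(3,3) = exp(-r*dt) * [p*0.000000 + (1-p)*0.000000] = 0.000000; exercise = 0.000000; V(3,3) = max -> 0.000000
  V(2,0) = exp(-r*dt) * [p*36.982818 + (1-p)*10.662511] = 23.009311; exercise = 22.220140; V(2,0) = max -> 23.009311
  V(2,1) = exp(-r*dt) * [p*10.662511 + (1-p)*0.151160] = 5.115247; exercise = 0.320000; V(2,1) = max -> 5.115247
  V(2,2) = exp(-r*dt) * [p*0.151160 + (1-p)*0.000000] = 0.071405; exercise = 0.000000; V(2,2) = max -> 0.071405
  V(1,0) = exp(-r*dt) * [p*23.009311 + (1-p)*5.115247] = 13.526580; exercise = 10.266323; V(1,0) = max -> 13.526580
  V(1,1) = exp(-r*dt) * [p*5.115247 + (1-p)*0.071405] = 2.453417; exercise = 0.000000; V(1,1) = max -> 2.453417
  V(0,0) = exp(-r*dt) * [p*13.526580 + (1-p)*2.453417] = 7.664260; exercise = 0.320000; V(0,0) = max -> 7.664260

Answer: Price = V(0,0) = 7.6643


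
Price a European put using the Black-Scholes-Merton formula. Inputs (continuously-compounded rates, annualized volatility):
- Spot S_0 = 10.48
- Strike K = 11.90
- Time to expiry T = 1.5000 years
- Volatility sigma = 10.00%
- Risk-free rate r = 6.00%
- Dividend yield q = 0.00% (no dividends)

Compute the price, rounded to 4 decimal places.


Answer: Price = 0.7430

Derivation:
d1 = (ln(S/K) + (r - q + 0.5*sigma^2) * T) / (sigma * sqrt(T)) = -0.24143576
d2 = d1 - sigma * sqrt(T) = -0.36391025
exp(-rT) = 0.91393119; exp(-qT) = 1.00000000
P = K * exp(-rT) * N(-d2) - S_0 * exp(-qT) * N(-d1)
N(-d1) = 0.59539130; N(-d2) = 0.64203748
P = 11.9000 * 0.91393119 * 0.64203748 - 10.4800 * 1.00000000 * 0.59539130 = 0.7430


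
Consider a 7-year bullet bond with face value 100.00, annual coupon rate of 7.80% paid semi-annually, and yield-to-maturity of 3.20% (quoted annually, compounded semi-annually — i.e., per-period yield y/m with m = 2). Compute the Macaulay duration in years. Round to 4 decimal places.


Answer: Macaulay duration = 5.7243 years

Derivation:
Coupon per period c = face * coupon_rate / m = 3.900000
Periods per year m = 2; per-period yield y/m = 0.016000
Number of cashflows N = 14
Cashflows (t years, CF_t, discount factor 1/(1+y/m)^(m*t), PV):
  t = 0.5000: CF_t = 3.900000, DF = 0.984252, PV = 3.838583
  t = 1.0000: CF_t = 3.900000, DF = 0.968752, PV = 3.778133
  t = 1.5000: CF_t = 3.900000, DF = 0.953496, PV = 3.718634
  t = 2.0000: CF_t = 3.900000, DF = 0.938480, PV = 3.660073
  t = 2.5000: CF_t = 3.900000, DF = 0.923701, PV = 3.602434
  t = 3.0000: CF_t = 3.900000, DF = 0.909155, PV = 3.545703
  t = 3.5000: CF_t = 3.900000, DF = 0.894837, PV = 3.489865
  t = 4.0000: CF_t = 3.900000, DF = 0.880745, PV = 3.434907
  t = 4.5000: CF_t = 3.900000, DF = 0.866875, PV = 3.380814
  t = 5.0000: CF_t = 3.900000, DF = 0.853224, PV = 3.327573
  t = 5.5000: CF_t = 3.900000, DF = 0.839787, PV = 3.275170
  t = 6.0000: CF_t = 3.900000, DF = 0.826562, PV = 3.223592
  t = 6.5000: CF_t = 3.900000, DF = 0.813545, PV = 3.172827
  t = 7.0000: CF_t = 103.900000, DF = 0.800734, PV = 83.196228
Price P = sum_t PV_t = 128.644535
Macaulay numerator sum_t t * PV_t:
  t * PV_t at t = 0.5000: 1.919291
  t * PV_t at t = 1.0000: 3.778133
  t * PV_t at t = 1.5000: 5.577952
  t * PV_t at t = 2.0000: 7.320146
  t * PV_t at t = 2.5000: 9.006086
  t * PV_t at t = 3.0000: 10.637109
  t * PV_t at t = 3.5000: 12.214528
  t * PV_t at t = 4.0000: 13.739627
  t * PV_t at t = 4.5000: 15.213662
  t * PV_t at t = 5.0000: 16.637863
  t * PV_t at t = 5.5000: 18.013434
  t * PV_t at t = 6.0000: 19.341554
  t * PV_t at t = 6.5000: 20.623376
  t * PV_t at t = 7.0000: 582.373596
Macaulay duration D = (sum_t t * PV_t) / P = 736.396355 / 128.644535 = 5.724272


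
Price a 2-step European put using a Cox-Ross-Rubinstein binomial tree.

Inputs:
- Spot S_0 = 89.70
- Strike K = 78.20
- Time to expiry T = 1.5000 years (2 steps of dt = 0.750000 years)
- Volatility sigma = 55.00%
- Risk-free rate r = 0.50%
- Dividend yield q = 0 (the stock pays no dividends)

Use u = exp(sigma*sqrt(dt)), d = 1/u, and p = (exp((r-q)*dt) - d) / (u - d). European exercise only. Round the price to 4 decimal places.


Answer: Price = V(0,0) = 16.2654

Derivation:
dt = T/N = 0.750000
u = exp(sigma*sqrt(dt)) = 1.610128; d = 1/u = 0.621068
p = (exp((r-q)*dt) - d) / (u - d) = 0.386922
Discount per step: exp(-r*dt) = 0.996257
Stock lattice S(k, i) with i counting down-moves:
  k=0: S(0,0) = 89.7000
  k=1: S(1,0) = 144.4285; S(1,1) = 55.7098
  k=2: S(2,0) = 232.5485; S(2,1) = 89.7000; S(2,2) = 34.5996
Terminal payoffs V(N, i) = max(K - S_T, 0):
  V(2,0) = 0.000000; V(2,1) = 0.000000; V(2,2) = 43.600376
Backward induction: V(k, i) = exp(-r*dt) * [p * V(k+1, i) + (1-p) * V(k+1, i+1)].
  V(1,0) = exp(-r*dt) * [p*0.000000 + (1-p)*0.000000] = 0.000000
  V(1,1) = exp(-r*dt) * [p*0.000000 + (1-p)*43.600376] = 26.630401
  V(0,0) = exp(-r*dt) * [p*0.000000 + (1-p)*26.630401] = 16.265417


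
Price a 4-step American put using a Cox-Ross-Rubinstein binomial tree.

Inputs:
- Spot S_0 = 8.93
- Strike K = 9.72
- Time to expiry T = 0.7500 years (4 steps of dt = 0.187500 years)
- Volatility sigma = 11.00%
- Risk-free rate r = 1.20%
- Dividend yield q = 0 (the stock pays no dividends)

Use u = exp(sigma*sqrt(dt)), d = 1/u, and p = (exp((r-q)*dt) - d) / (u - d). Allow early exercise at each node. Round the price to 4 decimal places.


dt = T/N = 0.187500
u = exp(sigma*sqrt(dt)) = 1.048784; d = 1/u = 0.953485
p = (exp((r-q)*dt) - d) / (u - d) = 0.511731
Discount per step: exp(-r*dt) = 0.997753
Stock lattice S(k, i) with i counting down-moves:
  k=0: S(0,0) = 8.9300
  k=1: S(1,0) = 9.3656; S(1,1) = 8.5146
  k=2: S(2,0) = 9.8225; S(2,1) = 8.9300; S(2,2) = 8.1186
  k=3: S(3,0) = 10.3017; S(3,1) = 9.3656; S(3,2) = 8.5146; S(3,3) = 7.7409
  k=4: S(4,0) = 10.8043; S(4,1) = 9.8225; S(4,2) = 8.9300; S(4,3) = 8.1186; S(4,4) = 7.3809
Terminal payoffs V(N, i) = max(K - S_T, 0):
  V(4,0) = 0.000000; V(4,1) = 0.000000; V(4,2) = 0.790000; V(4,3) = 1.601433; V(4,4) = 2.339135
Backward induction: V(k, i) = exp(-r*dt) * [p * V(k+1, i) + (1-p) * V(k+1, i+1)]; then take max(V_cont, immediate exercise) for American.
  V(3,0) = exp(-r*dt) * [p*0.000000 + (1-p)*0.000000] = 0.000000; exercise = 0.000000; V(3,0) = max -> 0.000000
  V(3,1) = exp(-r*dt) * [p*0.000000 + (1-p)*0.790000] = 0.384866; exercise = 0.354359; V(3,1) = max -> 0.384866
  V(3,2) = exp(-r*dt) * [p*0.790000 + (1-p)*1.601433] = 1.183532; exercise = 1.205377; V(3,2) = max -> 1.205377
  V(3,3) = exp(-r*dt) * [p*1.601433 + (1-p)*2.339135] = 1.957222; exercise = 1.979067; V(3,3) = max -> 1.979067
  V(2,0) = exp(-r*dt) * [p*0.000000 + (1-p)*0.384866] = 0.187496; exercise = 0.000000; V(2,0) = max -> 0.187496
  V(2,1) = exp(-r*dt) * [p*0.384866 + (1-p)*1.205377] = 0.783731; exercise = 0.790000; V(2,1) = max -> 0.790000
  V(2,2) = exp(-r*dt) * [p*1.205377 + (1-p)*1.979067] = 1.579588; exercise = 1.601433; V(2,2) = max -> 1.601433
  V(1,0) = exp(-r*dt) * [p*0.187496 + (1-p)*0.790000] = 0.480597; exercise = 0.354359; V(1,0) = max -> 0.480597
  V(1,1) = exp(-r*dt) * [p*0.790000 + (1-p)*1.601433] = 1.183532; exercise = 1.205377; V(1,1) = max -> 1.205377
  V(0,0) = exp(-r*dt) * [p*0.480597 + (1-p)*1.205377] = 0.832610; exercise = 0.790000; V(0,0) = max -> 0.832610

Answer: Price = V(0,0) = 0.8326


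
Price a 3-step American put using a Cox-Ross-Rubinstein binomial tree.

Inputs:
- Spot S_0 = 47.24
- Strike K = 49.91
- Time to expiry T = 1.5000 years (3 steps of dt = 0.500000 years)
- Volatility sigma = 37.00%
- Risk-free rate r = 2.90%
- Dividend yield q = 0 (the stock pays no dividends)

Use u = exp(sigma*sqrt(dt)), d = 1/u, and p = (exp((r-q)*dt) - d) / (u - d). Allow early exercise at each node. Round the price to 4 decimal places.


Answer: Price = V(0,0) = 9.6147

Derivation:
dt = T/N = 0.500000
u = exp(sigma*sqrt(dt)) = 1.299045; d = 1/u = 0.769796
p = (exp((r-q)*dt) - d) / (u - d) = 0.462560
Discount per step: exp(-r*dt) = 0.985605
Stock lattice S(k, i) with i counting down-moves:
  k=0: S(0,0) = 47.2400
  k=1: S(1,0) = 61.3669; S(1,1) = 36.3652
  k=2: S(2,0) = 79.7184; S(2,1) = 47.2400; S(2,2) = 27.9938
  k=3: S(3,0) = 103.5578; S(3,1) = 61.3669; S(3,2) = 36.3652; S(3,3) = 21.5495
Terminal payoffs V(N, i) = max(K - S_T, 0):
  V(3,0) = 0.000000; V(3,1) = 0.000000; V(3,2) = 13.544829; V(3,3) = 28.360503
Backward induction: V(k, i) = exp(-r*dt) * [p * V(k+1, i) + (1-p) * V(k+1, i+1)]; then take max(V_cont, immediate exercise) for American.
  V(2,0) = exp(-r*dt) * [p*0.000000 + (1-p)*0.000000] = 0.000000; exercise = 0.000000; V(2,0) = max -> 0.000000
  V(2,1) = exp(-r*dt) * [p*0.000000 + (1-p)*13.544829] = 7.174740; exercise = 2.670000; V(2,1) = max -> 7.174740
  V(2,2) = exp(-r*dt) * [p*13.544829 + (1-p)*28.360503] = 21.197757; exercise = 21.916230; V(2,2) = max -> 21.916230
  V(1,0) = exp(-r*dt) * [p*0.000000 + (1-p)*7.174740] = 3.800483; exercise = 0.000000; V(1,0) = max -> 3.800483
  V(1,1) = exp(-r*dt) * [p*7.174740 + (1-p)*21.916230] = 14.880072; exercise = 13.544829; V(1,1) = max -> 14.880072
  V(0,0) = exp(-r*dt) * [p*3.800483 + (1-p)*14.880072] = 9.614668; exercise = 2.670000; V(0,0) = max -> 9.614668


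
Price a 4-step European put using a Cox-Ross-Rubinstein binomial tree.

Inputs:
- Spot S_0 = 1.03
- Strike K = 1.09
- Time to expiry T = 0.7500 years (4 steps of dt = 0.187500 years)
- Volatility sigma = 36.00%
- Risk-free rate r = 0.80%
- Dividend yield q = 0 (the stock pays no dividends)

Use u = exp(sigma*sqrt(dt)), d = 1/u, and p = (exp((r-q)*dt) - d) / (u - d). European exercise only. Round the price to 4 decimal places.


Answer: Price = V(0,0) = 0.1605

Derivation:
dt = T/N = 0.187500
u = exp(sigma*sqrt(dt)) = 1.168691; d = 1/u = 0.855658
p = (exp((r-q)*dt) - d) / (u - d) = 0.465903
Discount per step: exp(-r*dt) = 0.998501
Stock lattice S(k, i) with i counting down-moves:
  k=0: S(0,0) = 1.0300
  k=1: S(1,0) = 1.2038; S(1,1) = 0.8813
  k=2: S(2,0) = 1.4068; S(2,1) = 1.0300; S(2,2) = 0.7541
  k=3: S(3,0) = 1.6441; S(3,1) = 1.2038; S(3,2) = 0.8813; S(3,3) = 0.6453
  k=4: S(4,0) = 1.9215; S(4,1) = 1.4068; S(4,2) = 1.0300; S(4,3) = 0.7541; S(4,4) = 0.5521
Terminal payoffs V(N, i) = max(K - S_T, 0):
  V(4,0) = 0.000000; V(4,1) = 0.000000; V(4,2) = 0.060000; V(4,3) = 0.335885; V(4,4) = 0.537874
Backward induction: V(k, i) = exp(-r*dt) * [p * V(k+1, i) + (1-p) * V(k+1, i+1)].
  V(3,0) = exp(-r*dt) * [p*0.000000 + (1-p)*0.000000] = 0.000000
  V(3,1) = exp(-r*dt) * [p*0.000000 + (1-p)*0.060000] = 0.031998
  V(3,2) = exp(-r*dt) * [p*0.060000 + (1-p)*0.335885] = 0.207039
  V(3,3) = exp(-r*dt) * [p*0.335885 + (1-p)*0.537874] = 0.443102
  V(2,0) = exp(-r*dt) * [p*0.000000 + (1-p)*0.031998] = 0.017064
  V(2,1) = exp(-r*dt) * [p*0.031998 + (1-p)*0.207039] = 0.125298
  V(2,2) = exp(-r*dt) * [p*0.207039 + (1-p)*0.443102] = 0.332620
  V(1,0) = exp(-r*dt) * [p*0.017064 + (1-p)*0.125298] = 0.074760
  V(1,1) = exp(-r*dt) * [p*0.125298 + (1-p)*0.332620] = 0.235674
  V(0,0) = exp(-r*dt) * [p*0.074760 + (1-p)*0.235674] = 0.160463


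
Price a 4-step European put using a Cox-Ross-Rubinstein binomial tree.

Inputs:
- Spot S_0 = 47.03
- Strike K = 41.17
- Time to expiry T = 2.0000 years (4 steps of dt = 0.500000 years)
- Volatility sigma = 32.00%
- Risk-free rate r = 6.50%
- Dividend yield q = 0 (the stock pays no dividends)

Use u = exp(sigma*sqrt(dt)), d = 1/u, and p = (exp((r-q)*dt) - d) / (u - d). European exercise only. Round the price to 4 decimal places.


dt = T/N = 0.500000
u = exp(sigma*sqrt(dt)) = 1.253919; d = 1/u = 0.797499
p = (exp((r-q)*dt) - d) / (u - d) = 0.516048
Discount per step: exp(-r*dt) = 0.968022
Stock lattice S(k, i) with i counting down-moves:
  k=0: S(0,0) = 47.0300
  k=1: S(1,0) = 58.9718; S(1,1) = 37.5064
  k=2: S(2,0) = 73.9459; S(2,1) = 47.0300; S(2,2) = 29.9113
  k=3: S(3,0) = 92.7222; S(3,1) = 58.9718; S(3,2) = 37.5064; S(3,3) = 23.8543
  k=4: S(4,0) = 116.2662; S(4,1) = 73.9459; S(4,2) = 47.0300; S(4,3) = 29.9113; S(4,4) = 19.0238
Terminal payoffs V(N, i) = max(K - S_T, 0):
  V(4,0) = 0.000000; V(4,1) = 0.000000; V(4,2) = 0.000000; V(4,3) = 11.258669; V(4,4) = 22.146234
Backward induction: V(k, i) = exp(-r*dt) * [p * V(k+1, i) + (1-p) * V(k+1, i+1)].
  V(3,0) = exp(-r*dt) * [p*0.000000 + (1-p)*0.000000] = 0.000000
  V(3,1) = exp(-r*dt) * [p*0.000000 + (1-p)*0.000000] = 0.000000
  V(3,2) = exp(-r*dt) * [p*0.000000 + (1-p)*11.258669] = 5.274424
  V(3,3) = exp(-r*dt) * [p*11.258669 + (1-p)*22.146234] = 15.999215
  V(2,0) = exp(-r*dt) * [p*0.000000 + (1-p)*0.000000] = 0.000000
  V(2,1) = exp(-r*dt) * [p*0.000000 + (1-p)*5.274424] = 2.470945
  V(2,2) = exp(-r*dt) * [p*5.274424 + (1-p)*15.999215] = 10.130076
  V(1,0) = exp(-r*dt) * [p*0.000000 + (1-p)*2.470945] = 1.157580
  V(1,1) = exp(-r*dt) * [p*2.470945 + (1-p)*10.130076] = 5.980055
  V(0,0) = exp(-r*dt) * [p*1.157580 + (1-p)*5.980055] = 3.379781

Answer: Price = V(0,0) = 3.3798


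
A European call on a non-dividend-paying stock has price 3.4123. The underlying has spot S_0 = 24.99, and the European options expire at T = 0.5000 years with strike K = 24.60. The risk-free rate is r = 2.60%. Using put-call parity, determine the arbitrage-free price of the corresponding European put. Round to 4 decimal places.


Put-call parity: C - P = S_0 * exp(-qT) - K * exp(-rT).
S_0 * exp(-qT) = 24.9900 * 1.00000000 = 24.99000000
K * exp(-rT) = 24.6000 * 0.98708414 = 24.28226972
P = C - S*exp(-qT) + K*exp(-rT)
P = 3.4123 - 24.99000000 + 24.28226972 = 2.7046

Answer: Put price = 2.7046


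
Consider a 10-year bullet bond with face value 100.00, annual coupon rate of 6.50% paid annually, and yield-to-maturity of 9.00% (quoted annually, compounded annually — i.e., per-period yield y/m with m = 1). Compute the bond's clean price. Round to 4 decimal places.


Coupon per period c = face * coupon_rate / m = 6.500000
Periods per year m = 1; per-period yield y/m = 0.090000
Number of cashflows N = 10
Cashflows (t years, CF_t, discount factor 1/(1+y/m)^(m*t), PV):
  t = 1.0000: CF_t = 6.500000, DF = 0.917431, PV = 5.963303
  t = 2.0000: CF_t = 6.500000, DF = 0.841680, PV = 5.470920
  t = 3.0000: CF_t = 6.500000, DF = 0.772183, PV = 5.019193
  t = 4.0000: CF_t = 6.500000, DF = 0.708425, PV = 4.604764
  t = 5.0000: CF_t = 6.500000, DF = 0.649931, PV = 4.224554
  t = 6.0000: CF_t = 6.500000, DF = 0.596267, PV = 3.875738
  t = 7.0000: CF_t = 6.500000, DF = 0.547034, PV = 3.555723
  t = 8.0000: CF_t = 6.500000, DF = 0.501866, PV = 3.262131
  t = 9.0000: CF_t = 6.500000, DF = 0.460428, PV = 2.992781
  t = 10.0000: CF_t = 106.500000, DF = 0.422411, PV = 44.986751
Price P = sum_t PV_t = 83.955856

Answer: Price = 83.9559


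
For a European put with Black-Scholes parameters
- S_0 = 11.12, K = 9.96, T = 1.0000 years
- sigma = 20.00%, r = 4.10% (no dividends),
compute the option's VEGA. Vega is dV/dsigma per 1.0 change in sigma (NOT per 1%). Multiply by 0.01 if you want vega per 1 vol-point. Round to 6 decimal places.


d1 = 0.8558410861; d2 = 0.6558410861
phi(d1) = 0.2766034144; exp(-qT) = 1.0000000000; exp(-rT) = 0.9598291299
Vega = S * exp(-qT) * phi(d1) * sqrt(T) = 11.1200 * 1.0000000000 * 0.2766034144 * 1.0000000000 = 3.075830

Answer: Vega = 3.075830


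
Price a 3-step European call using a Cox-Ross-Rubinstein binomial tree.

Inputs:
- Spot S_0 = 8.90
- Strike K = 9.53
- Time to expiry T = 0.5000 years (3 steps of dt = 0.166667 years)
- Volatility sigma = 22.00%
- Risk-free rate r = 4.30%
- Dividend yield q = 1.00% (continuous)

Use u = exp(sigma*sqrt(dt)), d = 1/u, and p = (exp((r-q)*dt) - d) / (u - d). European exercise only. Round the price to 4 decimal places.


Answer: Price = V(0,0) = 0.3496

Derivation:
dt = T/N = 0.166667
u = exp(sigma*sqrt(dt)) = 1.093971; d = 1/u = 0.914101
p = (exp((r-q)*dt) - d) / (u - d) = 0.508223
Discount per step: exp(-r*dt) = 0.992859
Stock lattice S(k, i) with i counting down-moves:
  k=0: S(0,0) = 8.9000
  k=1: S(1,0) = 9.7363; S(1,1) = 8.1355
  k=2: S(2,0) = 10.6513; S(2,1) = 8.9000; S(2,2) = 7.4367
  k=3: S(3,0) = 11.6522; S(3,1) = 9.7363; S(3,2) = 8.1355; S(3,3) = 6.7979
Terminal payoffs V(N, i) = max(S_T - K, 0):
  V(3,0) = 2.122202; V(3,1) = 0.206346; V(3,2) = 0.000000; V(3,3) = 0.000000
Backward induction: V(k, i) = exp(-r*dt) * [p * V(k+1, i) + (1-p) * V(k+1, i+1)].
  V(2,0) = exp(-r*dt) * [p*2.122202 + (1-p)*0.206346] = 1.171602
  V(2,1) = exp(-r*dt) * [p*0.206346 + (1-p)*0.000000] = 0.104121
  V(2,2) = exp(-r*dt) * [p*0.000000 + (1-p)*0.000000] = 0.000000
  V(1,0) = exp(-r*dt) * [p*1.171602 + (1-p)*0.104121] = 0.642022
  V(1,1) = exp(-r*dt) * [p*0.104121 + (1-p)*0.000000] = 0.052539
  V(0,0) = exp(-r*dt) * [p*0.642022 + (1-p)*0.052539] = 0.349613


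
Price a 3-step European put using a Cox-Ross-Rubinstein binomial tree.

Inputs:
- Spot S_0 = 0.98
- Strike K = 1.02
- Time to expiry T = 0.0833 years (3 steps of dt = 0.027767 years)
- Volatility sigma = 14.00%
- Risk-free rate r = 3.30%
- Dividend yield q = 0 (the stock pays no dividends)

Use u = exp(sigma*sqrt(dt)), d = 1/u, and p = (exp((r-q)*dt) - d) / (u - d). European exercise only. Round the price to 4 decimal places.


dt = T/N = 0.027767
u = exp(sigma*sqrt(dt)) = 1.023603; d = 1/u = 0.976941
p = (exp((r-q)*dt) - d) / (u - d) = 0.513814
Discount per step: exp(-r*dt) = 0.999084
Stock lattice S(k, i) with i counting down-moves:
  k=0: S(0,0) = 0.9800
  k=1: S(1,0) = 1.0031; S(1,1) = 0.9574
  k=2: S(2,0) = 1.0268; S(2,1) = 0.9800; S(2,2) = 0.9353
  k=3: S(3,0) = 1.0510; S(3,1) = 1.0031; S(3,2) = 0.9574; S(3,3) = 0.9138
Terminal payoffs V(N, i) = max(K - S_T, 0):
  V(3,0) = 0.000000; V(3,1) = 0.016869; V(3,2) = 0.062597; V(3,3) = 0.106241
Backward induction: V(k, i) = exp(-r*dt) * [p * V(k+1, i) + (1-p) * V(k+1, i+1)].
  V(2,0) = exp(-r*dt) * [p*0.000000 + (1-p)*0.016869] = 0.008194
  V(2,1) = exp(-r*dt) * [p*0.016869 + (1-p)*0.062597] = 0.039066
  V(2,2) = exp(-r*dt) * [p*0.062597 + (1-p)*0.106241] = 0.083740
  V(1,0) = exp(-r*dt) * [p*0.008194 + (1-p)*0.039066] = 0.023182
  V(1,1) = exp(-r*dt) * [p*0.039066 + (1-p)*0.083740] = 0.060730
  V(0,0) = exp(-r*dt) * [p*0.023182 + (1-p)*0.060730] = 0.041399

Answer: Price = V(0,0) = 0.0414


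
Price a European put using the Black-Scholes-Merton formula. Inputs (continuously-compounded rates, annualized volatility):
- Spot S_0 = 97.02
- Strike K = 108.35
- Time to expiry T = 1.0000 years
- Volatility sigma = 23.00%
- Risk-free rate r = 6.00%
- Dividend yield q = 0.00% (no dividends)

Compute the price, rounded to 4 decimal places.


d1 = (ln(S/K) + (r - q + 0.5*sigma^2) * T) / (sigma * sqrt(T)) = -0.10434602
d2 = d1 - sigma * sqrt(T) = -0.33434602
exp(-rT) = 0.94176453; exp(-qT) = 1.00000000
P = K * exp(-rT) * N(-d2) - S_0 * exp(-qT) * N(-d1)
N(-d1) = 0.54155262; N(-d2) = 0.63094077
P = 108.3500 * 0.94176453 * 0.63094077 - 97.0200 * 1.00000000 * 0.54155262 = 11.8399

Answer: Price = 11.8399


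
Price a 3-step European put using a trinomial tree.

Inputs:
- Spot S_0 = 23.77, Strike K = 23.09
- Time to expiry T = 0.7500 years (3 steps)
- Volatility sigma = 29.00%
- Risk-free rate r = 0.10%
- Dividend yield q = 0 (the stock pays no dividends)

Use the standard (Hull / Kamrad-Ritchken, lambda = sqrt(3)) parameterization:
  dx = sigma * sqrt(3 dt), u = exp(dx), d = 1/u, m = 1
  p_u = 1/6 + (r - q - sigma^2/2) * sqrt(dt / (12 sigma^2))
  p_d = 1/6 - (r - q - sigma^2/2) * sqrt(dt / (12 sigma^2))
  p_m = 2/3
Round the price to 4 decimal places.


Answer: Price = V(0,0) = 1.9040

Derivation:
dt = T/N = 0.250000; dx = sigma*sqrt(3*dt) = 0.251147
u = exp(dx) = 1.285500; d = 1/u = 0.777908
p_u = 0.146235, p_m = 0.666667, p_d = 0.187098
Discount per step: exp(-r*dt) = 0.999750
Stock lattice S(k, j) with j the centered position index:
  k=0: S(0,+0) = 23.7700
  k=1: S(1,-1) = 18.4909; S(1,+0) = 23.7700; S(1,+1) = 30.5563
  k=2: S(2,-2) = 14.3842; S(2,-1) = 18.4909; S(2,+0) = 23.7700; S(2,+1) = 30.5563; S(2,+2) = 39.2801
  k=3: S(3,-3) = 11.1896; S(3,-2) = 14.3842; S(3,-1) = 18.4909; S(3,+0) = 23.7700; S(3,+1) = 30.5563; S(3,+2) = 39.2801; S(3,+3) = 50.4946
Terminal payoffs V(N, j) = max(K - S_T, 0):
  V(3,-3) = 11.900429; V(3,-2) = 8.705812; V(3,-1) = 4.599133; V(3,+0) = 0.000000; V(3,+1) = 0.000000; V(3,+2) = 0.000000; V(3,+3) = 0.000000
Backward induction: V(k, j) = exp(-r*dt) * [p_u * V(k+1, j+1) + p_m * V(k+1, j) + p_d * V(k+1, j-1)]
  V(2,-2) = exp(-r*dt) * [p_u*4.599133 + p_m*8.705812 + p_d*11.900429] = 8.700801
  V(2,-1) = exp(-r*dt) * [p_u*0.000000 + p_m*4.599133 + p_d*8.705812] = 4.693754
  V(2,+0) = exp(-r*dt) * [p_u*0.000000 + p_m*0.000000 + p_d*4.599133] = 0.860273
  V(2,+1) = exp(-r*dt) * [p_u*0.000000 + p_m*0.000000 + p_d*0.000000] = 0.000000
  V(2,+2) = exp(-r*dt) * [p_u*0.000000 + p_m*0.000000 + p_d*0.000000] = 0.000000
  V(1,-1) = exp(-r*dt) * [p_u*0.860273 + p_m*4.693754 + p_d*8.700801] = 4.881653
  V(1,+0) = exp(-r*dt) * [p_u*0.000000 + p_m*0.860273 + p_d*4.693754] = 1.451344
  V(1,+1) = exp(-r*dt) * [p_u*0.000000 + p_m*0.000000 + p_d*0.860273] = 0.160915
  V(0,+0) = exp(-r*dt) * [p_u*0.160915 + p_m*1.451344 + p_d*4.881653] = 1.903965


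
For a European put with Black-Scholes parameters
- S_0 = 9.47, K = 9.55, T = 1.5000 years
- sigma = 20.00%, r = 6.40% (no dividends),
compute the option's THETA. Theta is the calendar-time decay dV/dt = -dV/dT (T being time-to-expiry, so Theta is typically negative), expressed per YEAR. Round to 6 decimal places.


Answer: Theta = -0.048875

Derivation:
d1 = 0.4800499902; d2 = 0.2351010159
phi(d1) = 0.3555239971; exp(-qT) = 1.0000000000; exp(-rT) = 0.9084640161
Theta = -S*exp(-qT)*phi(d1)*sigma/(2*sqrt(T)) + r*K*exp(-rT)*N(-d2) - q*S*exp(-qT)*N(-d1)
N(-d1) = 0.3155959236; N(-d2) = 0.4070651651; sqrt(T) = 1.2247448714
Term 1 = -9.4700 * 1.0000000000 * 0.3555239971 * 0.2000 / (2 * 1.2247448714) = -0.2748990693
Term 2 = 0.0640 * 9.5500 * 0.9084640161 * 0.4070651651 = 0.2260242382
Term 3 = 0 (no dividend yield, q = 0)
Theta = -0.2748990693 + (0.2260242382) + (0.0000000000) = -0.048875


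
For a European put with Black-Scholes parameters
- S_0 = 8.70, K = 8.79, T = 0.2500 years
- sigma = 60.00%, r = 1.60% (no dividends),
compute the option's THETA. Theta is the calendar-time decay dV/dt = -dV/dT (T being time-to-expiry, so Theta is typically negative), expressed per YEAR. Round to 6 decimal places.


Answer: Theta = -1.985669

Derivation:
d1 = 0.1290277132; d2 = -0.1709722868
phi(d1) = 0.3956352379; exp(-qT) = 1.0000000000; exp(-rT) = 0.9960079893
Theta = -S*exp(-qT)*phi(d1)*sigma/(2*sqrt(T)) + r*K*exp(-rT)*N(-d2) - q*S*exp(-qT)*N(-d1)
N(-d1) = 0.4486678601; N(-d2) = 0.5678772217; sqrt(T) = 0.5000000000
Term 1 = -8.7000 * 1.0000000000 * 0.3956352379 * 0.6000 / (2 * 0.5000000000) = -2.0652159418
Term 2 = 0.0160 * 8.7900 * 0.9960079893 * 0.5678772217 = 0.0795474255
Term 3 = 0 (no dividend yield, q = 0)
Theta = -2.0652159418 + (0.0795474255) + (0.0000000000) = -1.985669
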